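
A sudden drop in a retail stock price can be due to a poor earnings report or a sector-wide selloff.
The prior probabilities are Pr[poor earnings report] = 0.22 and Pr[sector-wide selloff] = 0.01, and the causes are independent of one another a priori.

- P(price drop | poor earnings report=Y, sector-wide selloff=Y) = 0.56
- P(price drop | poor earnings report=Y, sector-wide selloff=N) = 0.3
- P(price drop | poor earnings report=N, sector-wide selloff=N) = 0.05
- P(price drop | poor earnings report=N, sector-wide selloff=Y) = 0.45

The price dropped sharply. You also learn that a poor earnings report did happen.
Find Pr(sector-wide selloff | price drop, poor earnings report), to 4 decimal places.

Numerator (weight on configurations with sector-wide selloff): 0.56×0.01 = 0.005600
Normalizer over all consistent configurations: 0.3×0.99 + 0.56×0.01 = 0.302600
Posterior = 0.005600 / 0.302600 ≈ 0.0185

Pr(sector-wide selloff | price drop, poor earnings report) ≈ 0.0185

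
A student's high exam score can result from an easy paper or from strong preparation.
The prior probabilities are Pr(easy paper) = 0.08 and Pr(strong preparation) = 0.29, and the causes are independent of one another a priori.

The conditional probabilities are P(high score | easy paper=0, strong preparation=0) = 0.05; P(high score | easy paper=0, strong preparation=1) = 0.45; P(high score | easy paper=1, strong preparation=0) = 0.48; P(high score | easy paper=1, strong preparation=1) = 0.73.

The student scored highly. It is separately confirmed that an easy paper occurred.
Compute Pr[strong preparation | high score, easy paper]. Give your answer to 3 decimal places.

Numerator (weight on configurations with strong preparation): 0.73·0.29 = 0.211700
Normalizer over all consistent configurations: 0.48·0.71 + 0.73·0.29 = 0.552500
P(strong preparation | high score, easy paper) = 0.211700/0.552500 ≈ 0.383

Pr[strong preparation | high score, easy paper] ≈ 0.383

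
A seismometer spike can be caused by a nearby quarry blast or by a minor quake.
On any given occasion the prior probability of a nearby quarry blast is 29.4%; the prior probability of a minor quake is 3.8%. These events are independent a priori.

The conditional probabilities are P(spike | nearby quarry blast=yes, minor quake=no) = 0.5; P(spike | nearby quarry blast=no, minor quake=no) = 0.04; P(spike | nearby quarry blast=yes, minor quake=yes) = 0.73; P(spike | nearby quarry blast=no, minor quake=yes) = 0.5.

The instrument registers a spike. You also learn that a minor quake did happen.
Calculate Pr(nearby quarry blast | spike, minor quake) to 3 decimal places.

By total probability over both values of nearby quarry blast:
  P(spike | minor quake) = 0.5·0.706 + 0.73·0.294
        = 0.353000 + 0.214620 = 0.567620
Keeping only the nearby quarry blast-present terms gives 0.214620, so
  P(nearby quarry blast | spike, minor quake) = 0.214620 / 0.567620 ≈ 0.378

Pr(nearby quarry blast | spike, minor quake) ≈ 0.378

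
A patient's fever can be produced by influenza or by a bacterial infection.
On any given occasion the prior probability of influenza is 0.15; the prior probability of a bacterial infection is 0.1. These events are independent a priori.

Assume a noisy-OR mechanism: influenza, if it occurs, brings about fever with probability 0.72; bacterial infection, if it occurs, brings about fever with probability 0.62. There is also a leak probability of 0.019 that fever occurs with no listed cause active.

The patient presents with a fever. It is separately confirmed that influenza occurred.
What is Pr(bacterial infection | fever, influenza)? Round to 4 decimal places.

Pr(bacterial infection | fever, influenza) ≈ 0.1206

Under noisy-OR, P(fever | causes) = 1 − (1−0.019)·∏(1−qᵢ) over the active causes.
P(fever | influenza) = 0.72532*0.9 + 0.895622*0.1 = 0.652788 + 0.089562 = 0.742350
Of this, 0.089562 comes from 0.895622*0.1 (the bacterial infection=true cases).
Hence the posterior is 0.089562/0.742350 ≈ 0.1206.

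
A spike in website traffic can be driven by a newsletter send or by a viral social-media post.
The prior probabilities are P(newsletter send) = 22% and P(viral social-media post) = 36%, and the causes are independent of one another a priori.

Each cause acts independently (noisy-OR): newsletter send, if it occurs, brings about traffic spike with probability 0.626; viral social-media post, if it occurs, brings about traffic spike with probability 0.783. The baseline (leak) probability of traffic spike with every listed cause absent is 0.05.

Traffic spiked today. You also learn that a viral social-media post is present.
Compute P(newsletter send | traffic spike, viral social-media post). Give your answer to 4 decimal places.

Under noisy-OR, P(traffic spike | causes) = 1 − (1−0.05)·∏(1−qᵢ) over the active causes.
Weight on newsletter send=true, given the evidence: 0.9229×0.22 = 0.203038
Denominator P(traffic spike | viral social-media post): 0.79385×0.78 + 0.9229×0.22 = 0.822241
P(newsletter send | traffic spike, viral social-media post) = 0.203038/0.822241 ≈ 0.2469

P(newsletter send | traffic spike, viral social-media post) ≈ 0.2469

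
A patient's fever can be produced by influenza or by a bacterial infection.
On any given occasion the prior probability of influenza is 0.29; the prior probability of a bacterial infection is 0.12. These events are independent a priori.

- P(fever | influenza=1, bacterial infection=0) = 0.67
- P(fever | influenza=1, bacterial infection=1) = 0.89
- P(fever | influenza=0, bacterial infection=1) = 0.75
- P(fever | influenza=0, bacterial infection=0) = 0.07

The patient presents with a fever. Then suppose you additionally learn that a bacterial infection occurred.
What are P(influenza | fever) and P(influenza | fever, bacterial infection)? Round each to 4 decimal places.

By total probability over the 4 (influenza, bacterial infection) configurations:
  P(fever) = 0.07·0.71·0.88 + 0.75·0.71·0.12 + 0.67·0.29·0.88 + 0.89·0.29·0.12
        = 0.043736 + 0.063900 + 0.170984 + 0.030972 = 0.309592
The terms with influenza present sum to 0.201956, so
  P(influenza | fever) = 0.201956 / 0.309592 ≈ 0.6523

Now also conditioning on bacterial infection=true:
For the numerator, keep only influenza=true terms: 0.89*0.29 = 0.258100
The normalizing constant is 0.75*0.71 + 0.89*0.29 = 0.790600
Posterior = 0.258100 / 0.790600 ≈ 0.3265
The drop from 0.6523 to 0.3265 is the explaining-away (discounting) effect.

P(influenza | fever) ≈ 0.6523; P(influenza | fever, bacterial infection) ≈ 0.3265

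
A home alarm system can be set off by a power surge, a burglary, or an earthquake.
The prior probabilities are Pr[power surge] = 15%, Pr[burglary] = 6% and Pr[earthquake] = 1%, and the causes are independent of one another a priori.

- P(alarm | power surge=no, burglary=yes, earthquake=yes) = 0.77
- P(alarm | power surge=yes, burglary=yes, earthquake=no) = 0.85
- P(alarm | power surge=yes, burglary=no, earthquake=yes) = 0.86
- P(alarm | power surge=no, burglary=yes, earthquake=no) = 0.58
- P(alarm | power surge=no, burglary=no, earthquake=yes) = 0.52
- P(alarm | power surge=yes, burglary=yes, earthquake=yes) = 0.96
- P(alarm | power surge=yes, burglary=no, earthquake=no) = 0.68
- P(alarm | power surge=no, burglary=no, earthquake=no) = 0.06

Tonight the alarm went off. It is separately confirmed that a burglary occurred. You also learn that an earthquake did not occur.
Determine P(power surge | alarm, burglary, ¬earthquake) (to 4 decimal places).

P(power surge | alarm, burglary, ¬earthquake) ≈ 0.2055

P(alarm | burglary, ¬earthquake) = 0.58×0.85 + 0.85×0.15 = 0.493000 + 0.127500 = 0.620500
The power surge-present share is 0.85×0.15 = 0.127500.
Hence the posterior is 0.127500/0.620500 ≈ 0.2055.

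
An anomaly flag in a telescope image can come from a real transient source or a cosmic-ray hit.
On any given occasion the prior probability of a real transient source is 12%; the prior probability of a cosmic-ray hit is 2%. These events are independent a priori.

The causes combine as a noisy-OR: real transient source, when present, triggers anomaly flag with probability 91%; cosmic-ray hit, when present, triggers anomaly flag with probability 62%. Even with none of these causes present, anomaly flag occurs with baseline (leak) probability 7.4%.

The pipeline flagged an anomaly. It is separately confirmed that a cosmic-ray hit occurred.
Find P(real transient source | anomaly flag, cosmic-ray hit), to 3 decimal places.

P(real transient source | anomaly flag, cosmic-ray hit) ≈ 0.169

Under noisy-OR, P(anomaly flag | causes) = 1 − (1−0.074)·∏(1−qᵢ) over the active causes.
P(anomaly flag | cosmic-ray hit) = 0.64812·0.88 + 0.968331·0.12 = 0.570346 + 0.116200 = 0.686546
Restricting to configurations with real transient source present: 0.968331·0.12 = 0.116200.
P(real transient source | anomaly flag, cosmic-ray hit) = 0.116200 / 0.686546 ≈ 0.169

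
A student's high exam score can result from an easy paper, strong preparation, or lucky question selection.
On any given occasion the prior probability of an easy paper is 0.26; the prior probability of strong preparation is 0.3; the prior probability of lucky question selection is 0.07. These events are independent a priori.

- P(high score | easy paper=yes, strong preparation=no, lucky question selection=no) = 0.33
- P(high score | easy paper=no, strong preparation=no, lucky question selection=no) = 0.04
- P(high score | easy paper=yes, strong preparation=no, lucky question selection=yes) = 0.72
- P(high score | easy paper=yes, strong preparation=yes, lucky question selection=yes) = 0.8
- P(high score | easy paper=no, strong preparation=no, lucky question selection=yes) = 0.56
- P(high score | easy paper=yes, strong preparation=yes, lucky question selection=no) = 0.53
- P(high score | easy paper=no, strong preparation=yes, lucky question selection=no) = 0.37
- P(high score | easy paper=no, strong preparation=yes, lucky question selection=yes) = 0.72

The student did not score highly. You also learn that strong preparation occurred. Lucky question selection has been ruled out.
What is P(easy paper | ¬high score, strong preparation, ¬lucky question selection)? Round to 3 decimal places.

Enumerate both values of easy paper and weight by the priors:
  P(¬high score | strong preparation, ¬lucky question selection) = 0.63×0.74 + 0.47×0.26
        = 0.466200 + 0.122200 = 0.588400
Keeping only the easy paper-present terms gives 0.122200, so
  P(easy paper | ¬high score, strong preparation, ¬lucky question selection) = 0.122200 / 0.588400 ≈ 0.208

P(easy paper | ¬high score, strong preparation, ¬lucky question selection) ≈ 0.208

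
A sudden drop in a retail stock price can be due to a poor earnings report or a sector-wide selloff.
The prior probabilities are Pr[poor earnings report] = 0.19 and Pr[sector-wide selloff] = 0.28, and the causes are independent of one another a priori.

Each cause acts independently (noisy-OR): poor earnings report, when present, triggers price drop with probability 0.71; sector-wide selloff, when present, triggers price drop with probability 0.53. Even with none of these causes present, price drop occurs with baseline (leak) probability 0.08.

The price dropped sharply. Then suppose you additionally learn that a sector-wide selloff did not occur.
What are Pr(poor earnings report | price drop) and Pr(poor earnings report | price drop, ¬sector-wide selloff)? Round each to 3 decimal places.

Pr(poor earnings report | price drop) ≈ 0.456; Pr(poor earnings report | price drop, ¬sector-wide selloff) ≈ 0.683

Under noisy-OR, P(price drop | causes) = 1 − (1−0.08)·∏(1−qᵢ) over the active causes.
Numerator (weight on configurations with poor earnings report): 0.100302 + 0.046529 = 0.146831
Normalizer over all consistent configurations: 0.08×0.81×0.72 + 0.5676×0.81×0.28 + 0.7332×0.19×0.72 + 0.874604×0.19×0.28 = 0.322219
P(poor earnings report | price drop) = 0.146831/0.322219 ≈ 0.456

Now condition on the additional information:
Sum P(price drop|·) weighted by the priors over both values of poor earnings report:
  P(price drop | ¬sector-wide selloff) = 0.08*0.81 + 0.7332*0.19
        = 0.064800 + 0.139308 = 0.204108
The terms with poor earnings report present sum to 0.139308, so
  P(poor earnings report | price drop, ¬sector-wide selloff) = 0.139308 / 0.204108 ≈ 0.683
With sector-wide selloff excluded, poor earnings report must carry more of the explanatory weight for the price drop.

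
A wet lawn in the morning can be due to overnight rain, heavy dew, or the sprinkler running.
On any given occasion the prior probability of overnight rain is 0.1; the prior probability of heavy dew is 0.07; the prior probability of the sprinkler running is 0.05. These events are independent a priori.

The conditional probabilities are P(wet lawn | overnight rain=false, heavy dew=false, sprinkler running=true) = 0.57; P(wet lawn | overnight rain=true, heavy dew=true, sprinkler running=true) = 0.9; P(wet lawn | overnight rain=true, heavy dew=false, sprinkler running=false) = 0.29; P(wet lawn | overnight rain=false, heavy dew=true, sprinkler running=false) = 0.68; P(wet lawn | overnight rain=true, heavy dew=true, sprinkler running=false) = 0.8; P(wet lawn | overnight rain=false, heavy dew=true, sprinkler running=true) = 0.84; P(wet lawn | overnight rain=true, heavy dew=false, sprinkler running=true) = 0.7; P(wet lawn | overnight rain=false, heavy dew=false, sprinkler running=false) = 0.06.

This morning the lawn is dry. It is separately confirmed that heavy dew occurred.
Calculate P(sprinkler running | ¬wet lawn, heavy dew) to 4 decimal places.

Sum P(¬wet lawn|·) weighted by the priors over the 4 (overnight rain, sprinkler running) configurations:
  P(¬wet lawn | heavy dew) = 0.32·0.9·0.95 + 0.16·0.9·0.05 + 0.2·0.1·0.95 + 0.1·0.1·0.05
        = 0.273600 + 0.007200 + 0.019000 + 0.000500 = 0.300300
Configurations with sprinkler running contribute 0.007700, so
  P(sprinkler running | ¬wet lawn, heavy dew) = 0.007700 / 0.300300 ≈ 0.0256

P(sprinkler running | ¬wet lawn, heavy dew) ≈ 0.0256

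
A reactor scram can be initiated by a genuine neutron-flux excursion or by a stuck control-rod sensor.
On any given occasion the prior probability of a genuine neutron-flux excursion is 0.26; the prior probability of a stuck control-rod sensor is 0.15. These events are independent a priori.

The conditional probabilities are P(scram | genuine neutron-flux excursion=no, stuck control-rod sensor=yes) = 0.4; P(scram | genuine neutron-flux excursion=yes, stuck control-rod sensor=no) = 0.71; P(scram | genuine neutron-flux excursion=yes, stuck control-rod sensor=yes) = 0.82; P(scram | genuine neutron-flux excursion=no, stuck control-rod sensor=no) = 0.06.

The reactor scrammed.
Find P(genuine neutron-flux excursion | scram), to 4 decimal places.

P(genuine neutron-flux excursion | scram) ≈ 0.6969

Enumerate the 4 (genuine neutron-flux excursion, stuck control-rod sensor) configurations and weight by the priors:
  P(scram) = 0.06·0.74·0.85 + 0.4·0.74·0.15 + 0.71·0.26·0.85 + 0.82·0.26·0.15
        = 0.037740 + 0.044400 + 0.156910 + 0.031980 = 0.271030
Configurations with genuine neutron-flux excursion contribute 0.188890, so
  P(genuine neutron-flux excursion | scram) = 0.188890 / 0.271030 ≈ 0.6969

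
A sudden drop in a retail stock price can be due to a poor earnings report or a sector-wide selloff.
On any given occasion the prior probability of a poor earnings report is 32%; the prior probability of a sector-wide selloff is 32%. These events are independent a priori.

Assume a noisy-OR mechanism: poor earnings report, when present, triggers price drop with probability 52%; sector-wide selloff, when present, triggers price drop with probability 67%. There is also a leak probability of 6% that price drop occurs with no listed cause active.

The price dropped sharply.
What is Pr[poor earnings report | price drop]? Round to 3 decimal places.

Under noisy-OR, P(price drop | causes) = 1 − (1−0.06)·∏(1−qᵢ) over the active causes.
For the numerator, keep only poor earnings report=true terms: 0.119419 + 0.087153 = 0.206572
The normalizing constant is 0.06*0.68*0.68 + 0.6898*0.68*0.32 + 0.5488*0.32*0.68 + 0.851104*0.32*0.32 = 0.384416
Posterior = 0.206572 / 0.384416 ≈ 0.537

Pr[poor earnings report | price drop] ≈ 0.537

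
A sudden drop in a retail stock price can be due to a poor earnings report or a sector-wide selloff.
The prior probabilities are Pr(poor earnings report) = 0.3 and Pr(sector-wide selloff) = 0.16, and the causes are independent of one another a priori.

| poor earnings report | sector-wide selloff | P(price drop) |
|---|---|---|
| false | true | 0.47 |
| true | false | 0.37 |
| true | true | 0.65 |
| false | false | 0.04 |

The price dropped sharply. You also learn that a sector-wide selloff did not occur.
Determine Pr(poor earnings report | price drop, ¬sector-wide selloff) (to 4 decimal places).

P(price drop | ¬sector-wide selloff) = 0.04×0.7 + 0.37×0.3 = 0.028000 + 0.111000 = 0.139000
Of this, 0.111000 comes from 0.37×0.3 (the poor earnings report=true cases).
P(poor earnings report | price drop, ¬sector-wide selloff) = 0.111000 / 0.139000 ≈ 0.7986

Pr(poor earnings report | price drop, ¬sector-wide selloff) ≈ 0.7986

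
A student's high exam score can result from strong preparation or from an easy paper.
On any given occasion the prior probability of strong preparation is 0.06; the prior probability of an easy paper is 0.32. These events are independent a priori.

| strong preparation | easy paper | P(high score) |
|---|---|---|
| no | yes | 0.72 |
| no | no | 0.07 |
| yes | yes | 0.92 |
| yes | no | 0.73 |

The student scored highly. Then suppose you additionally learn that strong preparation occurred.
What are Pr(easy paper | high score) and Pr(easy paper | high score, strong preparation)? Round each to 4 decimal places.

Pr(easy paper | high score) ≈ 0.7586; Pr(easy paper | high score, strong preparation) ≈ 0.3723

Enumerate the 4 (strong preparation, easy paper) configurations and weight by the priors:
  P(high score) = 0.07*0.94*0.68 + 0.72*0.94*0.32 + 0.73*0.06*0.68 + 0.92*0.06*0.32
        = 0.044744 + 0.216576 + 0.029784 + 0.017664 = 0.308768
The terms with easy paper present sum to 0.234240, so
  P(easy paper | high score) = 0.234240 / 0.308768 ≈ 0.7586

Now condition on the additional information:
P(high score | strong preparation) = 0.73*0.68 + 0.92*0.32 = 0.496400 + 0.294400 = 0.790800
Of this, 0.294400 comes from 0.92*0.32 (the easy paper=true cases).
Hence the posterior is 0.294400/0.790800 ≈ 0.3723.
This is intercausal reasoning (explaining away): once strong preparation accounts for the high score, easy paper becomes less likely.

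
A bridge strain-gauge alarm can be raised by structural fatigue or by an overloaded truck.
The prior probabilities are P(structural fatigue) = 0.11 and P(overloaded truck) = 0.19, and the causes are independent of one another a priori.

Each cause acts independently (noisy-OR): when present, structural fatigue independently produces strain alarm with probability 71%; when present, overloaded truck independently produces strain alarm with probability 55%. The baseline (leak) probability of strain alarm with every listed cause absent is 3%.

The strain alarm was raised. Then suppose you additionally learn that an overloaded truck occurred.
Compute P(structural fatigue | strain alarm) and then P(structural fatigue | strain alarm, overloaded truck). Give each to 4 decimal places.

P(structural fatigue | strain alarm) ≈ 0.4131; P(structural fatigue | strain alarm, overloaded truck) ≈ 0.1608

Under noisy-OR, P(strain alarm | causes) = 1 − (1−0.03)·∏(1−qᵢ) over the active causes.
Numerator (weight on configurations with structural fatigue): 0.064036 + 0.018254 = 0.082290
Normalizer over all consistent configurations: 0.03×0.89×0.81 + 0.5635×0.89×0.19 + 0.7187×0.11×0.81 + 0.873415×0.11×0.19 = 0.199205
P(structural fatigue | strain alarm) = 0.082290/0.199205 ≈ 0.4131

With the extra evidence:
Numerator (weight on configurations with structural fatigue): 0.873415·0.11 = 0.096076
Normalizer over all consistent configurations: 0.5635·0.89 + 0.873415·0.11 = 0.597591
P(structural fatigue | strain alarm, overloaded truck) = 0.096076/0.597591 ≈ 0.1608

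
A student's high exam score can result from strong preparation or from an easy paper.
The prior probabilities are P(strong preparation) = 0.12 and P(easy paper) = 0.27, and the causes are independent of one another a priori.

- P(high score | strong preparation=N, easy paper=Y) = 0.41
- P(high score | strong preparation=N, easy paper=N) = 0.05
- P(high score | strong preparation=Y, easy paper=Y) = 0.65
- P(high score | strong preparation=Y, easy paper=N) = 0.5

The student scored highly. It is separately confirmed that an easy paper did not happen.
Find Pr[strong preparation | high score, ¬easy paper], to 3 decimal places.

P(high score | ¬easy paper) = 0.05*0.88 + 0.5*0.12 = 0.044000 + 0.060000 = 0.104000
Restricting to configurations with strong preparation present: 0.5*0.12 = 0.060000.
P(strong preparation | high score, ¬easy paper) = 0.060000 / 0.104000 ≈ 0.577

Pr[strong preparation | high score, ¬easy paper] ≈ 0.577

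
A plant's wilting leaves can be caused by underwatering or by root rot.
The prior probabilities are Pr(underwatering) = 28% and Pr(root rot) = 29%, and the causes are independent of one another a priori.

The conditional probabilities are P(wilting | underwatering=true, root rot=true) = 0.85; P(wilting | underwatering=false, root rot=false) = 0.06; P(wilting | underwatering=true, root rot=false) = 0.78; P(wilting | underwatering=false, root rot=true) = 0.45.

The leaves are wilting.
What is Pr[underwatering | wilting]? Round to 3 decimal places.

P(wilting) = 0.06×0.72×0.71 + 0.45×0.72×0.29 + 0.78×0.28×0.71 + 0.85×0.28×0.29 = 0.030672 + 0.093960 + 0.155064 + 0.069020 = 0.348716
Of this, 0.224084 comes from 0.155064 + 0.069020 (the underwatering=true cases).
So P(underwatering | wilting) = 0.224084/0.348716 ≈ 0.643.

Pr[underwatering | wilting] ≈ 0.643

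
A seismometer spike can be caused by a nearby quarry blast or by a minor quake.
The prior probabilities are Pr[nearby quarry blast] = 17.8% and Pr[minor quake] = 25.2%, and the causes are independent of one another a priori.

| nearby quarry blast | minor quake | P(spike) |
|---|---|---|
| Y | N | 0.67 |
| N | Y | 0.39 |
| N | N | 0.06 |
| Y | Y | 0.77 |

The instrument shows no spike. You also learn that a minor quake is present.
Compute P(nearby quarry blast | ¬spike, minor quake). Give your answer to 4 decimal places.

P(nearby quarry blast | ¬spike, minor quake) ≈ 0.0755

P(¬spike | minor quake) = 0.61·0.822 + 0.23·0.178 = 0.501420 + 0.040940 = 0.542360
The nearby quarry blast-present share is 0.23·0.178 = 0.040940.
Hence the posterior is 0.040940/0.542360 ≈ 0.0755.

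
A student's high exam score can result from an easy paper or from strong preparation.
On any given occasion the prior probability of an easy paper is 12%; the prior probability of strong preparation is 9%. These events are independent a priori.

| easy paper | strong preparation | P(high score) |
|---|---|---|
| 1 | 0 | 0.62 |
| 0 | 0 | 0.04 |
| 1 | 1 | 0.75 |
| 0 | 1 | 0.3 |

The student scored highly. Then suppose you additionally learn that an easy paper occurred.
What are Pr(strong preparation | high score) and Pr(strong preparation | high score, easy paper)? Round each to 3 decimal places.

Pr(strong preparation | high score) ≈ 0.242; Pr(strong preparation | high score, easy paper) ≈ 0.107

Sum P(high score|·) weighted by the priors over the 4 (easy paper, strong preparation) configurations:
  P(high score) = 0.04*0.88*0.91 + 0.3*0.88*0.09 + 0.62*0.12*0.91 + 0.75*0.12*0.09
        = 0.032032 + 0.023760 + 0.067704 + 0.008100 = 0.131596
Keeping only the strong preparation-present terms gives 0.031860, so
  P(strong preparation | high score) = 0.031860 / 0.131596 ≈ 0.242

With the extra evidence:
P(high score | easy paper) = 0.62·0.91 + 0.75·0.09 = 0.564200 + 0.067500 = 0.631700
Of this, 0.067500 comes from 0.75·0.09 (the strong preparation=true cases).
So P(strong preparation | high score, easy paper) = 0.067500/0.631700 ≈ 0.107.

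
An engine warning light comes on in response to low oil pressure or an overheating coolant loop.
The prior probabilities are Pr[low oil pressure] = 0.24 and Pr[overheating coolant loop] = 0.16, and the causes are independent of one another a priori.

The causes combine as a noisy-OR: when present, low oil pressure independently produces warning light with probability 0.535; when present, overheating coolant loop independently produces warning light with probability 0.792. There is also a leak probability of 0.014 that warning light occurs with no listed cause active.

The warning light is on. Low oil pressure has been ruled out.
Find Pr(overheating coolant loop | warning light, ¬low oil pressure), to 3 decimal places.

Under noisy-OR, P(warning light | causes) = 1 − (1−0.014)·∏(1−qᵢ) over the active causes.
P(warning light | ¬low oil pressure) = 0.014·0.84 + 0.794912·0.16 = 0.011760 + 0.127186 = 0.138946
Restricting to configurations with overheating coolant loop present: 0.794912·0.16 = 0.127186.
P(overheating coolant loop | warning light, ¬low oil pressure) = 0.127186 / 0.138946 ≈ 0.915

Pr(overheating coolant loop | warning light, ¬low oil pressure) ≈ 0.915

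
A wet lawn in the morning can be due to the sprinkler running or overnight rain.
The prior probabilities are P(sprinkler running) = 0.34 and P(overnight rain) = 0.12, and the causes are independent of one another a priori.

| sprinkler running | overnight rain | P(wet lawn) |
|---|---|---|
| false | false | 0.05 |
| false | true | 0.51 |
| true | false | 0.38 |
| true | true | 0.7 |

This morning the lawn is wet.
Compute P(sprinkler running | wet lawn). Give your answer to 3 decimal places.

P(sprinkler running | wet lawn) ≈ 0.672

Sum P(wet lawn|·) weighted by the priors over the 4 (sprinkler running, overnight rain) configurations:
  P(wet lawn) = 0.05*0.66*0.88 + 0.51*0.66*0.12 + 0.38*0.34*0.88 + 0.7*0.34*0.12
        = 0.029040 + 0.040392 + 0.113696 + 0.028560 = 0.211688
Keeping only the sprinkler running-present terms gives 0.142256, so
  P(sprinkler running | wet lawn) = 0.142256 / 0.211688 ≈ 0.672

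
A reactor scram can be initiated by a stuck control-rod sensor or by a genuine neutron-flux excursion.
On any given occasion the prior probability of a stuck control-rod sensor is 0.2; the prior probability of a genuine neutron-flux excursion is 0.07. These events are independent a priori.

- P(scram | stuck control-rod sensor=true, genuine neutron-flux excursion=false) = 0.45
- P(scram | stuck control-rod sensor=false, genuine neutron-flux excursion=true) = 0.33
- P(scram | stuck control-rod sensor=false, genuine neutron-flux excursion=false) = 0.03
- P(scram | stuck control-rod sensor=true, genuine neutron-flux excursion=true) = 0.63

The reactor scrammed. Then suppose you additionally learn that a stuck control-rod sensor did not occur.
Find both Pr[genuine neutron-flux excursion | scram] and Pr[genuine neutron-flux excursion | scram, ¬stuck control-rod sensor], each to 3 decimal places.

Pr[genuine neutron-flux excursion | scram] ≈ 0.205; Pr[genuine neutron-flux excursion | scram, ¬stuck control-rod sensor] ≈ 0.453

P(scram) = 0.03×0.8×0.93 + 0.33×0.8×0.07 + 0.45×0.2×0.93 + 0.63×0.2×0.07 = 0.022320 + 0.018480 + 0.083700 + 0.008820 = 0.133320
Of this, 0.027300 comes from 0.018480 + 0.008820 (the genuine neutron-flux excursion=true cases).
So P(genuine neutron-flux excursion | scram) = 0.027300/0.133320 ≈ 0.205.

Now condition on the additional information:
For the numerator, keep only genuine neutron-flux excursion=true terms: 0.33×0.07 = 0.023100
Denominator P(scram | ¬stuck control-rod sensor): 0.03×0.93 + 0.33×0.07 = 0.051000
Posterior = 0.023100 / 0.051000 ≈ 0.453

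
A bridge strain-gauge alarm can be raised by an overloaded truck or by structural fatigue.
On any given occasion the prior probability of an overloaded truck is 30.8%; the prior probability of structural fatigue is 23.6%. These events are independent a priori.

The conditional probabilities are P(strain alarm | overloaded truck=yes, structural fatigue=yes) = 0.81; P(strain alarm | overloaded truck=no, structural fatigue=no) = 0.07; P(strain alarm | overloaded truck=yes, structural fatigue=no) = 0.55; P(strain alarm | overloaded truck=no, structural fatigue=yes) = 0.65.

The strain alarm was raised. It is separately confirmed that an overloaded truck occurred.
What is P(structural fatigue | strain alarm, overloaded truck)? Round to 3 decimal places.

Sum P(strain alarm|·) weighted by the priors over both values of structural fatigue:
  P(strain alarm | overloaded truck) = 0.55×0.764 + 0.81×0.236
        = 0.420200 + 0.191160 = 0.611360
Keeping only the structural fatigue-present terms gives 0.191160, so
  P(structural fatigue | strain alarm, overloaded truck) = 0.191160 / 0.611360 ≈ 0.313

P(structural fatigue | strain alarm, overloaded truck) ≈ 0.313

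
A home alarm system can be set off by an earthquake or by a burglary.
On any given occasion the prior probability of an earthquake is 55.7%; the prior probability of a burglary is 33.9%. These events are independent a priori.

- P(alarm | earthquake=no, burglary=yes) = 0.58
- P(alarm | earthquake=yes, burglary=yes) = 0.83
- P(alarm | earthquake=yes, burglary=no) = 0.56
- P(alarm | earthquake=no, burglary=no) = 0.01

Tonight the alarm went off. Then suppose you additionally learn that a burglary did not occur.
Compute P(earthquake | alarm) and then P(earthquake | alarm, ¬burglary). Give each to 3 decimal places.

Weight on earthquake=true, given the evidence: 0.206179 + 0.156723 = 0.362902
Denominator P(alarm): 0.01*0.443*0.661 + 0.58*0.443*0.339 + 0.56*0.557*0.661 + 0.83*0.557*0.339 = 0.452933
P(earthquake | alarm) = 0.362902/0.452933 ≈ 0.801

Now also conditioning on burglary≠true:
For the numerator, keep only earthquake=true terms: 0.56×0.557 = 0.311920
Denominator P(alarm | ¬burglary): 0.01×0.443 + 0.56×0.557 = 0.316350
Posterior = 0.311920 / 0.316350 ≈ 0.986
Ruling out burglary raises the posterior on earthquake — the flip side of explaining away.

P(earthquake | alarm) ≈ 0.801; P(earthquake | alarm, ¬burglary) ≈ 0.986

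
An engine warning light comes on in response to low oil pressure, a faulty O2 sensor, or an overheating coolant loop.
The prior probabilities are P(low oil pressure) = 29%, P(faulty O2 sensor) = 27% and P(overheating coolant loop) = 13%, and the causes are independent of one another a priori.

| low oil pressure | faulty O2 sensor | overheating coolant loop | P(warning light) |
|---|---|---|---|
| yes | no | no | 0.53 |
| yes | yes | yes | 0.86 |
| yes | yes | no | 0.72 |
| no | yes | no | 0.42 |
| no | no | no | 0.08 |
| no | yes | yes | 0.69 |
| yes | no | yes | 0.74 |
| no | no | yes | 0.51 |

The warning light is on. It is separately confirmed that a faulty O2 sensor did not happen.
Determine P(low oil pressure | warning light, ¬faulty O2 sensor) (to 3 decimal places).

P(low oil pressure | warning light, ¬faulty O2 sensor) ≈ 0.626

P(warning light | ¬faulty O2 sensor) = 0.08*0.71*0.87 + 0.51*0.71*0.13 + 0.53*0.29*0.87 + 0.74*0.29*0.13 = 0.049416 + 0.047073 + 0.133719 + 0.027898 = 0.258106
The low oil pressure-present share is 0.133719 + 0.027898 = 0.161617.
So P(low oil pressure | warning light, ¬faulty O2 sensor) = 0.161617/0.258106 ≈ 0.626.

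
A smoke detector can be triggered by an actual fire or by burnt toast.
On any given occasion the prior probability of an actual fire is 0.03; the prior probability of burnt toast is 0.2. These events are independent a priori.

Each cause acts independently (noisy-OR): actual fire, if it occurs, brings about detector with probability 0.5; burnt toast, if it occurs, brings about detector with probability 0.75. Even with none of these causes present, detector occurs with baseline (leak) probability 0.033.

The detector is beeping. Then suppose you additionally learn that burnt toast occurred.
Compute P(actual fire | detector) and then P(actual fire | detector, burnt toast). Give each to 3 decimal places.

P(actual fire | detector) ≈ 0.093; P(actual fire | detector, burnt toast) ≈ 0.035

Under noisy-OR, P(detector | causes) = 1 − (1−0.033)·∏(1−qᵢ) over the active causes.
Enumerate the 4 (actual fire, burnt toast) configurations and weight by the priors:
  P(detector) = 0.033·0.97·0.8 + 0.75825·0.97·0.2 + 0.5165·0.03·0.8 + 0.879125·0.03·0.2
        = 0.025608 + 0.147100 + 0.012396 + 0.005275 = 0.190379
The terms with actual fire present sum to 0.017671, so
  P(actual fire | detector) = 0.017671 / 0.190379 ≈ 0.093

Now also conditioning on burnt toast=true:
Enumerate both values of actual fire and weight by the priors:
  P(detector | burnt toast) = 0.75825·0.97 + 0.879125·0.03
        = 0.735502 + 0.026374 = 0.761876
Configurations with actual fire contribute 0.026374, so
  P(actual fire | detector, burnt toast) = 0.026374 / 0.761876 ≈ 0.035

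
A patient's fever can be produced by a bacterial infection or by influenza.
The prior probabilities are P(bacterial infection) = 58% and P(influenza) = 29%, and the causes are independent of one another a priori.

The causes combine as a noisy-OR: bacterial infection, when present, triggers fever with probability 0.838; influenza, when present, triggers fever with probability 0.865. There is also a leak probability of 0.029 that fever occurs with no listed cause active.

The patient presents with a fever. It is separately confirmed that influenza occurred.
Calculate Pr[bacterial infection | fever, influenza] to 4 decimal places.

Under noisy-OR, P(fever | causes) = 1 − (1−0.029)·∏(1−qᵢ) over the active causes.
Weight on bacterial infection=true, given the evidence: 0.978764·0.58 = 0.567683
Denominator P(fever | influenza): 0.868915·0.42 + 0.978764·0.58 = 0.932627
P(bacterial infection | fever, influenza) = 0.567683/0.932627 ≈ 0.6087

Pr[bacterial infection | fever, influenza] ≈ 0.6087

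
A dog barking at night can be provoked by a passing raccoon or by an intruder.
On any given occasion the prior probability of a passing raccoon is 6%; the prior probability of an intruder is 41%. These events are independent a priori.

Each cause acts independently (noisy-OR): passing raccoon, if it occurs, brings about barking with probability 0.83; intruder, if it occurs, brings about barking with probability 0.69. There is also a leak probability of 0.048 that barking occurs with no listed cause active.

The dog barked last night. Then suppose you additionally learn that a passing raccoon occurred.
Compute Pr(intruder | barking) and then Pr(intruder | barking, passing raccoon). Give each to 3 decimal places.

Under noisy-OR, P(barking | causes) = 1 − (1−0.048)·∏(1−qᵢ) over the active causes.
Weight on intruder=true, given the evidence: 0.271661 + 0.023366 = 0.295027
Normalizer over all consistent configurations: 0.048*0.94*0.59 + 0.70488*0.94*0.41 + 0.83816*0.06*0.59 + 0.94983*0.06*0.41 = 0.351319
P(intruder | barking) = 0.295027/0.351319 ≈ 0.840

Now also conditioning on passing raccoon=true:
P(barking | passing raccoon) = 0.83816·0.59 + 0.94983·0.41 = 0.494514 + 0.389430 = 0.883944
The intruder-present share is 0.94983·0.41 = 0.389430.
Hence the posterior is 0.389430/0.883944 ≈ 0.441.

Pr(intruder | barking) ≈ 0.840; Pr(intruder | barking, passing raccoon) ≈ 0.441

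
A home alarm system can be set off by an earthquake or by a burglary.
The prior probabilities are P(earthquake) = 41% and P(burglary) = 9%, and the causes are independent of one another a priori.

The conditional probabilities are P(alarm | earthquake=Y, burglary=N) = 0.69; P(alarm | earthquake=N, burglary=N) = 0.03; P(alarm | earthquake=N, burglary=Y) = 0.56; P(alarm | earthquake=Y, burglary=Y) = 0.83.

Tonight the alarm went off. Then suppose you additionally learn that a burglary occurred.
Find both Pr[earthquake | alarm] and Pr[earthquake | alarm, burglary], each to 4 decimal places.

Numerator (weight on configurations with earthquake): 0.257439 + 0.030627 = 0.288066
Denominator P(alarm): 0.03×0.59×0.91 + 0.56×0.59×0.09 + 0.69×0.41×0.91 + 0.83×0.41×0.09 = 0.333909
Posterior = 0.288066 / 0.333909 ≈ 0.8627

Now also conditioning on burglary=true:
P(alarm | burglary) = 0.56*0.59 + 0.83*0.41 = 0.330400 + 0.340300 = 0.670700
The earthquake-present share is 0.83*0.41 = 0.340300.
P(earthquake | alarm, burglary) = 0.340300 / 0.670700 ≈ 0.5074
The drop from 0.8627 to 0.5074 is the explaining-away (discounting) effect.

Pr[earthquake | alarm] ≈ 0.8627; Pr[earthquake | alarm, burglary] ≈ 0.5074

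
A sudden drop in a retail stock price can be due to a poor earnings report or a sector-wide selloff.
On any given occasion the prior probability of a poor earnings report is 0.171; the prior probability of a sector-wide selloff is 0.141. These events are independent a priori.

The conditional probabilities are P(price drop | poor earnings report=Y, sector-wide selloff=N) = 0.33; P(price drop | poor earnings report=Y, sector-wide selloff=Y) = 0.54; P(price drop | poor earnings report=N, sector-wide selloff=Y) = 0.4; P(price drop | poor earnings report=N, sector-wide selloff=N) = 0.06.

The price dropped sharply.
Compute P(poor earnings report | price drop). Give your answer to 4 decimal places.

By total probability over the 4 (poor earnings report, sector-wide selloff) configurations:
  P(price drop) = 0.06×0.829×0.859 + 0.4×0.829×0.141 + 0.33×0.171×0.859 + 0.54×0.171×0.141
        = 0.042727 + 0.046756 + 0.048473 + 0.013020 = 0.150976
Keeping only the poor earnings report-present terms gives 0.061493, so
  P(poor earnings report | price drop) = 0.061493 / 0.150976 ≈ 0.4073

P(poor earnings report | price drop) ≈ 0.4073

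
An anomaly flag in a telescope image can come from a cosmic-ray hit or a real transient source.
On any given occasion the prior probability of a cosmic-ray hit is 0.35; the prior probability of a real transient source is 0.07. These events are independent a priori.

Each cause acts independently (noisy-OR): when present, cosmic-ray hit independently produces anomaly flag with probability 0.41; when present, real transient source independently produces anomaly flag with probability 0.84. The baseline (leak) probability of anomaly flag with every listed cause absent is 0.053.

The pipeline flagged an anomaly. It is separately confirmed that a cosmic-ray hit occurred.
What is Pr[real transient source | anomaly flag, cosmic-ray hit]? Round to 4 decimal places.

Under noisy-OR, P(anomaly flag | causes) = 1 − (1−0.053)·∏(1−qᵢ) over the active causes.
P(anomaly flag | cosmic-ray hit) = 0.44127×0.93 + 0.910603×0.07 = 0.410381 + 0.063742 = 0.474123
Of this, 0.063742 comes from 0.910603×0.07 (the real transient source=true cases).
Hence the posterior is 0.063742/0.474123 ≈ 0.1344.

Pr[real transient source | anomaly flag, cosmic-ray hit] ≈ 0.1344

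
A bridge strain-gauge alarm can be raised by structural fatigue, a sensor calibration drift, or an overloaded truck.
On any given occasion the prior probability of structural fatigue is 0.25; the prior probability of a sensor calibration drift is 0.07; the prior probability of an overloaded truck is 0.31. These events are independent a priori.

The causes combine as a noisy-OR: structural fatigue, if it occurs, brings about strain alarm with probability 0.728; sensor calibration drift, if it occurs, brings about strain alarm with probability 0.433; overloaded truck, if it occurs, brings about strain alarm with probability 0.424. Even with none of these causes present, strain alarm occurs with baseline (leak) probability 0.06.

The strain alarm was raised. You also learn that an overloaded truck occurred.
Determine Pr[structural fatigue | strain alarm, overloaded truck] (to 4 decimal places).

Under noisy-OR, P(strain alarm | causes) = 1 − (1−0.06)·∏(1−qᵢ) over the active causes.
Sum P(strain alarm|·) weighted by the priors over the 4 (structural fatigue, sensor calibration drift) configurations:
  P(strain alarm | overloaded truck) = 0.45856·0.75·0.93 + 0.693004·0.75·0.07 + 0.852728·0.25·0.93 + 0.916497·0.25·0.07
        = 0.319846 + 0.036383 + 0.198259 + 0.016039 = 0.570527
Keeping only the structural fatigue-present terms gives 0.214298, so
  P(structural fatigue | strain alarm, overloaded truck) = 0.214298 / 0.570527 ≈ 0.3756

Pr[structural fatigue | strain alarm, overloaded truck] ≈ 0.3756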